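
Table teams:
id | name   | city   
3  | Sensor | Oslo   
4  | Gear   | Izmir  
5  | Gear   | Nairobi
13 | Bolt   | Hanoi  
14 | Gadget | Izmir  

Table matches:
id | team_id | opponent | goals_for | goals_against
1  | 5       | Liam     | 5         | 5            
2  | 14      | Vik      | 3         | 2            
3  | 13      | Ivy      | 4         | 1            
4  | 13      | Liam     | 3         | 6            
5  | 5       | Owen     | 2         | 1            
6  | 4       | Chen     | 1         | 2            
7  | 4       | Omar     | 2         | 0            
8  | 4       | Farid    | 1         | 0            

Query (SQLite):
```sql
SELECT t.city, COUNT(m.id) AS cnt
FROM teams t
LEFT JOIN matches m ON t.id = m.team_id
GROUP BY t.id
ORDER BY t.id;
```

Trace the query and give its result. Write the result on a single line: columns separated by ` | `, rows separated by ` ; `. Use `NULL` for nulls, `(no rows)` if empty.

Oslo | 0 ; Izmir | 3 ; Nairobi | 2 ; Hanoi | 2 ; Izmir | 1

LEFT JOIN keeps every teams row; unmatched ones get NULL for matches columns.
Group by teams.id and compute COUNT(m.id). COUNT(col) of an all-NULL group is 0.
  3: ids {—} → COUNT(m.id)=0
  4: ids {6, 7, 8} → COUNT(m.id)=3
  5: ids {1, 5} → COUNT(m.id)=2
  13: ids {3, 4} → COUNT(m.id)=2
  14: ids {2} → COUNT(m.id)=1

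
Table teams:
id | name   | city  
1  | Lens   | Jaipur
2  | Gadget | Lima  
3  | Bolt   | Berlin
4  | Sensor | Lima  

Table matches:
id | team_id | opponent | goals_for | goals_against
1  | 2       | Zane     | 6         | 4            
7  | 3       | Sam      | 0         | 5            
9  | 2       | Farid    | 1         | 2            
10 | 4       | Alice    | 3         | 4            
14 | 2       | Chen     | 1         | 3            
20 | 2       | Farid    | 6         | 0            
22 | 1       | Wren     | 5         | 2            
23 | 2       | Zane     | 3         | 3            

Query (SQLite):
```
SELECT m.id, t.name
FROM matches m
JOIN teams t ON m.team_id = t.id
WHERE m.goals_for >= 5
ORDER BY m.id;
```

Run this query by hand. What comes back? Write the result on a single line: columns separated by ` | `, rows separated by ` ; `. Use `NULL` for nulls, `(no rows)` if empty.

1 | Gadget ; 20 | Gadget ; 22 | Lens

Each matches row matches the teams row where team_id = teams.id.
Then keep rows with m.goals_for >= 5.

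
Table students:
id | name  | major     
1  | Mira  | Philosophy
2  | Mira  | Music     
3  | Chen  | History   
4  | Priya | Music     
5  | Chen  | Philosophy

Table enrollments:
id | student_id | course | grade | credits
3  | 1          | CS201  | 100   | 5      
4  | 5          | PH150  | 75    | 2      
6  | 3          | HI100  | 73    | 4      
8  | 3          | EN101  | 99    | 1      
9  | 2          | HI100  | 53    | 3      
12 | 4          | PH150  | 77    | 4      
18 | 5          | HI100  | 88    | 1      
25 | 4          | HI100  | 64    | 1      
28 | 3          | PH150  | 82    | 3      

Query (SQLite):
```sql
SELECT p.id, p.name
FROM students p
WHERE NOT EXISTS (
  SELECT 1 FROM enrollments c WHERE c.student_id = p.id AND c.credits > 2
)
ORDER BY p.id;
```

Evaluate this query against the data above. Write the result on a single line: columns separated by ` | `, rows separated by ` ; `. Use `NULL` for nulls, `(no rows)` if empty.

5 | Chen

For each students row, check whether any enrollments with matching student_id has credits > 2.
Keep rows where that is false.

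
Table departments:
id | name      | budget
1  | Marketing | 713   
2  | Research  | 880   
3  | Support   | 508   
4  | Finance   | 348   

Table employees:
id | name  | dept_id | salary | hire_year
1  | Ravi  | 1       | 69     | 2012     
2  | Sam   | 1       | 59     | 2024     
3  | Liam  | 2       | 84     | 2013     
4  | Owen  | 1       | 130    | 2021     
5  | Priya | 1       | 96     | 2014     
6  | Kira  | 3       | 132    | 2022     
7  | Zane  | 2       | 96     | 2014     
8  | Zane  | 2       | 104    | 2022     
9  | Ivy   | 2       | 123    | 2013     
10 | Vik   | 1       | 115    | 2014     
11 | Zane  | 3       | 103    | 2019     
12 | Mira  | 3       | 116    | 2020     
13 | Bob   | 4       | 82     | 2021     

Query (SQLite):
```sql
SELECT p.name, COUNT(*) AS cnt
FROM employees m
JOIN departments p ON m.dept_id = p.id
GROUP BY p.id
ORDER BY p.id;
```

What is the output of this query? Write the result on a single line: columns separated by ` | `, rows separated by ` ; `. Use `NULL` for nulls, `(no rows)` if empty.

Marketing | 5 ; Research | 4 ; Support | 3 ; Finance | 1

Join each employees row to its departments via dept_id.
Group joined rows by departments.id; compute COUNT(*) per group.
  1: ids {1, 2, 4, 5, 10} → COUNT(*)=5
  2: ids {3, 7, 8, 9} → COUNT(*)=4
  3: ids {6, 11, 12} → COUNT(*)=3
  4: ids {13} → COUNT(*)=1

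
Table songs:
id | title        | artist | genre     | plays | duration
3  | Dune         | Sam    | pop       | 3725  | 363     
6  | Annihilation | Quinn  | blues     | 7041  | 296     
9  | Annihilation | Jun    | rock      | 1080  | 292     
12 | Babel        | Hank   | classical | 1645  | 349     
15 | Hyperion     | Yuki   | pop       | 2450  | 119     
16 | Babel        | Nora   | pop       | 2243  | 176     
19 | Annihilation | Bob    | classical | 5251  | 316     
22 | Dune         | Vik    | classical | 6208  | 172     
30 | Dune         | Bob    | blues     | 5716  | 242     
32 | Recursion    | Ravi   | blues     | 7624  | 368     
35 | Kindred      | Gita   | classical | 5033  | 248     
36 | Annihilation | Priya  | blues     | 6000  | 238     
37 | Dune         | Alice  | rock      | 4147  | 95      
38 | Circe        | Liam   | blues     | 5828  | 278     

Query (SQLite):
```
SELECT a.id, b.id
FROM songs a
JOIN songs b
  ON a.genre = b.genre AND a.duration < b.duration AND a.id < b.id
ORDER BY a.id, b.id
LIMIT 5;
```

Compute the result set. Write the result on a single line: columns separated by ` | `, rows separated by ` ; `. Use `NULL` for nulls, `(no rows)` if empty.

Pairs (a,b) with same genre, a.duration < b.duration, a.id < b.id.
genre groups: blues:{6,30,32,36,38} classical:{12,19,22,35} pop:{3,15,16} rock:{9,37}
Ordered by (a.id, b.id); first 5.

6 | 32 ; 15 | 16 ; 22 | 35 ; 30 | 32 ; 30 | 38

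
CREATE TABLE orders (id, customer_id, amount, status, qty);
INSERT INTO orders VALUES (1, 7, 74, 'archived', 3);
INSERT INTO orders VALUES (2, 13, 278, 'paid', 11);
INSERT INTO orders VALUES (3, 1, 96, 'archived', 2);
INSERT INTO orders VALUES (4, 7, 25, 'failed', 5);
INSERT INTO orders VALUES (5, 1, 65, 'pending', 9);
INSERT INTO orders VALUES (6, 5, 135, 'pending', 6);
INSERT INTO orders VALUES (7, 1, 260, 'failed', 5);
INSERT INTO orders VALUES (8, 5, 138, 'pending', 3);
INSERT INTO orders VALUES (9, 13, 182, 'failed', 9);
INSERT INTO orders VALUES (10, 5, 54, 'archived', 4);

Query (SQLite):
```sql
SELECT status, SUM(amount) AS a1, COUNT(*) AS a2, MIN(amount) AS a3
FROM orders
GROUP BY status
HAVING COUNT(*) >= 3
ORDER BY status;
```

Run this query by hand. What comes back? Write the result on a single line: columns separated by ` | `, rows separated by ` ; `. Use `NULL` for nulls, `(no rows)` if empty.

archived | 224 | 3 | 54 ; failed | 467 | 3 | 25 ; pending | 338 | 3 | 65

Group orders by status.
Per group compute: SUM(amount), COUNT(*), MIN(amount).
HAVING: drop groups with fewer than 3 rows.
  archived: ids {1, 3, 10} → SUM(amount)=224, COUNT(*)=3, MIN(amount)=54
  failed: ids {4, 7, 9} → SUM(amount)=467, COUNT(*)=3, MIN(amount)=25
  paid: ids {2} → SUM(amount)=278, COUNT(*)=1, MIN(amount)=278
  pending: ids {5, 6, 8} → SUM(amount)=338, COUNT(*)=3, MIN(amount)=65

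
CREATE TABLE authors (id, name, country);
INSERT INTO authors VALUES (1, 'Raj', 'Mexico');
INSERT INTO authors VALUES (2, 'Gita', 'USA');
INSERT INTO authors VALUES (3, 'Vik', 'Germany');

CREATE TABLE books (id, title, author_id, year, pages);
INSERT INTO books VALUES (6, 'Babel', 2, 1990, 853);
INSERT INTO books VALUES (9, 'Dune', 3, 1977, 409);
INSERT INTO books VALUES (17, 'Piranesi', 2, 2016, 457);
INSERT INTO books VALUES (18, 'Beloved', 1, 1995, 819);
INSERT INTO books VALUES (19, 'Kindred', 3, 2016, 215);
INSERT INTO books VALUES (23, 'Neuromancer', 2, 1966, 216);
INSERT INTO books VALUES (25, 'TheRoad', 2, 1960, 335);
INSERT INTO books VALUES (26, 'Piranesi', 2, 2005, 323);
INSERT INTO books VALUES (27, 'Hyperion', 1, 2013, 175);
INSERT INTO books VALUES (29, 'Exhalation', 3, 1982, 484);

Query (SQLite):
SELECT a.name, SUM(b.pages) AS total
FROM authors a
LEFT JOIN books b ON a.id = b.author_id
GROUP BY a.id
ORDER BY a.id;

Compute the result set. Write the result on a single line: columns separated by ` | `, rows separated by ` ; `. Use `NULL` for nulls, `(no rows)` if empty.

LEFT JOIN keeps every authors row; unmatched ones get NULL for books columns.
Group by authors.id and compute SUM(b.pages). SUM over an all-NULL group is NULL.
  1: ids {18, 27} → SUM(b.pages)=994
  2: ids {6, 17, 23, 25, 26} → SUM(b.pages)=2184
  3: ids {9, 19, 29} → SUM(b.pages)=1108

Raj | 994 ; Gita | 2184 ; Vik | 1108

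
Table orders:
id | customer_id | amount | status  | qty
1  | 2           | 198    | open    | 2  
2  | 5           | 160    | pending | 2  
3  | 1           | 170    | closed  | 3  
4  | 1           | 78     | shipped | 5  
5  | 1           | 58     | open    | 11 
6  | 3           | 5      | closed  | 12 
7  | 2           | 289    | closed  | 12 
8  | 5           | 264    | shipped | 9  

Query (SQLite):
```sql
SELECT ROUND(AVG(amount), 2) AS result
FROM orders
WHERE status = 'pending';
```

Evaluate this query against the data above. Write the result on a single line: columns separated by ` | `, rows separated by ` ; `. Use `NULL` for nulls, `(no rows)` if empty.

Rows where status='pending' → amount values: [160].
AVG = 160 / 1 (rounded to 2 dp).

160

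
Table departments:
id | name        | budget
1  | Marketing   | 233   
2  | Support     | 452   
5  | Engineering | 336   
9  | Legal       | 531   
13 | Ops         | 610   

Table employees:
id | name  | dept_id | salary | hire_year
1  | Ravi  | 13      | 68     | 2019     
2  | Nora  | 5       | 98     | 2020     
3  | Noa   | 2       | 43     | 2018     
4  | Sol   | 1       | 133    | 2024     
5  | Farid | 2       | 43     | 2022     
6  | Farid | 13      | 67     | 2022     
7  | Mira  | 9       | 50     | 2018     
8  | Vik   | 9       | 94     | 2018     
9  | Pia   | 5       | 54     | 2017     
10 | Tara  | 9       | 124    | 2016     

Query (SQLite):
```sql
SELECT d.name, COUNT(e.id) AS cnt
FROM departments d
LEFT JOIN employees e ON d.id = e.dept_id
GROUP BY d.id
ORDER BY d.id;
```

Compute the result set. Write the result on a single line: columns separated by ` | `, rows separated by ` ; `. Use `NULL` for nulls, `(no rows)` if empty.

Marketing | 1 ; Support | 2 ; Engineering | 2 ; Legal | 3 ; Ops | 2

LEFT JOIN keeps every departments row; unmatched ones get NULL for employees columns.
Group by departments.id and compute COUNT(e.id). COUNT(col) of an all-NULL group is 0.
  1: ids {4} → COUNT(e.id)=1
  2: ids {3, 5} → COUNT(e.id)=2
  5: ids {2, 9} → COUNT(e.id)=2
  9: ids {7, 8, 10} → COUNT(e.id)=3
  13: ids {1, 6} → COUNT(e.id)=2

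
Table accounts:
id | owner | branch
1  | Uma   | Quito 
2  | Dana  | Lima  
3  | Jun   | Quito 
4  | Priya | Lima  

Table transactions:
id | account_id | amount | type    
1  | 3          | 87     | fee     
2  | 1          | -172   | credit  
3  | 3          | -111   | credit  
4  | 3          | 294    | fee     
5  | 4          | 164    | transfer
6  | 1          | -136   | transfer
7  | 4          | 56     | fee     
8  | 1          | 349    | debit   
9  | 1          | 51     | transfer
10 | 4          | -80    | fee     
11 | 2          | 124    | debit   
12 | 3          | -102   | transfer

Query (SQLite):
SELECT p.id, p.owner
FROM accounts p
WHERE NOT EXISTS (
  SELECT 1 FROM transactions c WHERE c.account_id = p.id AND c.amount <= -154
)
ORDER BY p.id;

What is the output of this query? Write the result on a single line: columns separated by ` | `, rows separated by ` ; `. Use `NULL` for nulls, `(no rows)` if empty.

2 | Dana ; 3 | Jun ; 4 | Priya

For each accounts row, check whether any transactions with matching account_id has amount <= -154.
Keep rows where that is false.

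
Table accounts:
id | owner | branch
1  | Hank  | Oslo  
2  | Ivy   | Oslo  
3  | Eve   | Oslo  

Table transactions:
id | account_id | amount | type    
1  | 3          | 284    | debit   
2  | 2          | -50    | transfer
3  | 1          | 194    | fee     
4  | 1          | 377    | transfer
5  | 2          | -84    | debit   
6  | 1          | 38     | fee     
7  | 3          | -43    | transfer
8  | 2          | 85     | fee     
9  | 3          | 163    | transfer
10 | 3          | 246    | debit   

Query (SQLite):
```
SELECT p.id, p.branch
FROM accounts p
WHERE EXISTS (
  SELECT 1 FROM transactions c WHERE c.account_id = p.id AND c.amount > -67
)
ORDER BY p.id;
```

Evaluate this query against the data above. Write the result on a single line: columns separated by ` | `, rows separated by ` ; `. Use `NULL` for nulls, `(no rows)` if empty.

1 | Oslo ; 2 | Oslo ; 3 | Oslo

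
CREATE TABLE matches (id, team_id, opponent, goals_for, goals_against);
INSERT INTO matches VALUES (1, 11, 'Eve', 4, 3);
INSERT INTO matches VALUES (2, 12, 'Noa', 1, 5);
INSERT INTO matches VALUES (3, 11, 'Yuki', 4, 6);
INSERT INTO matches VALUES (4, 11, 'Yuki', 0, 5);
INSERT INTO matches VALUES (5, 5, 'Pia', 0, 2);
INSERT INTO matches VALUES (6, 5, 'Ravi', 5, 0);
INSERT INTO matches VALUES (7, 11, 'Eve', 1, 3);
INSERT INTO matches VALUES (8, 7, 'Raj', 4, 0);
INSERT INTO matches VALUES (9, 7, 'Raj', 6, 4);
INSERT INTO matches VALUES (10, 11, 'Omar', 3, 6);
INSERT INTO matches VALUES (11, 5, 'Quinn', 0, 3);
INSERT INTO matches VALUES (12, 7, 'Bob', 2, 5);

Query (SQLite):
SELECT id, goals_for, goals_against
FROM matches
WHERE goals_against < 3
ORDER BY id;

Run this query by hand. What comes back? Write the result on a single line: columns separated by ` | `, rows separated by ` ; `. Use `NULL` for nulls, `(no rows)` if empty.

5 | 0 | 2 ; 6 | 5 | 0 ; 8 | 4 | 0

goals_against < 3: ids {5, 6, 8}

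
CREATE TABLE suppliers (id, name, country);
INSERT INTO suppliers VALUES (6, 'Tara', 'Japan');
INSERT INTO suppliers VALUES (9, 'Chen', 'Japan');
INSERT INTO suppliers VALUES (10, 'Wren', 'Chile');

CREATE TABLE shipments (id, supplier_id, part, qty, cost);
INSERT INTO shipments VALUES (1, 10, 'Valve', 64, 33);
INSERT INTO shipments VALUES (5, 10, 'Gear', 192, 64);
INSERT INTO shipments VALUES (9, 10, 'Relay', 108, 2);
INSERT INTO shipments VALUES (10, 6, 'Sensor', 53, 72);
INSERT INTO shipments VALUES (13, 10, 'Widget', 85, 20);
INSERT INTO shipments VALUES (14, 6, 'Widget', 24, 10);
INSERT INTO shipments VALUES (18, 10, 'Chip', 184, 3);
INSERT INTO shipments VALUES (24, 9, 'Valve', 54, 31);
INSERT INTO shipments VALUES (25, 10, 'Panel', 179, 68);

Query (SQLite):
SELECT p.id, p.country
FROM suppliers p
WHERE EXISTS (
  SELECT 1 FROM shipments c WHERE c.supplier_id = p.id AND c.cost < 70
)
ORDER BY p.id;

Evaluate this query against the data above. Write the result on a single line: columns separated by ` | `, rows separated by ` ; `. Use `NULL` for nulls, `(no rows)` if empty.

6 | Japan ; 9 | Japan ; 10 | Chile

For each suppliers row, check whether any shipments with matching supplier_id has cost < 70.
Keep rows where that is true.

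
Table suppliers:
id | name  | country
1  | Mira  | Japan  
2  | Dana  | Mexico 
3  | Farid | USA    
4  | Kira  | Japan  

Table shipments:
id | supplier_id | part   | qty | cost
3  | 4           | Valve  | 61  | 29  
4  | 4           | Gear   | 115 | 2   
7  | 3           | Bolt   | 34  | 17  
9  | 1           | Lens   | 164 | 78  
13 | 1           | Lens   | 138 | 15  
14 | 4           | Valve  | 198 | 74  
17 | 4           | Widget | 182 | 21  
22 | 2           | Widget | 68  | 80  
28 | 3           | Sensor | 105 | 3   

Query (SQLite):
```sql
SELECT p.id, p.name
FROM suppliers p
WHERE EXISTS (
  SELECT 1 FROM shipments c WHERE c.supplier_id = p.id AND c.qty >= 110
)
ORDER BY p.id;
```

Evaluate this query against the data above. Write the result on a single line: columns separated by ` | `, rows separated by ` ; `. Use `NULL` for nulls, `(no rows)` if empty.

For each suppliers row, check whether any shipments with matching supplier_id has qty >= 110.
Keep rows where that is true.

1 | Mira ; 4 | Kira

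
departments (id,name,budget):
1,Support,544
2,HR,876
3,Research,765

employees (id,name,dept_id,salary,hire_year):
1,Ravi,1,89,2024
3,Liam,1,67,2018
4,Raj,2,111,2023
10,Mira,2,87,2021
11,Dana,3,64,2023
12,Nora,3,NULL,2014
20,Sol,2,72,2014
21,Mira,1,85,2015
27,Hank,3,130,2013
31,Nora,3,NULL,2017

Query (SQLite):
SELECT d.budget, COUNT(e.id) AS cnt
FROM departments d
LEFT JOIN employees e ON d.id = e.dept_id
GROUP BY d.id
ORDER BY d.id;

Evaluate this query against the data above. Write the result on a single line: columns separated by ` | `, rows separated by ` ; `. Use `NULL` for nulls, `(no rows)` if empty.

544 | 3 ; 876 | 3 ; 765 | 4

LEFT JOIN keeps every departments row; unmatched ones get NULL for employees columns.
Group by departments.id and compute COUNT(e.id). COUNT(col) of an all-NULL group is 0.
  1: ids {1, 3, 21} → COUNT(e.id)=3
  2: ids {4, 10, 20} → COUNT(e.id)=3
  3: ids {11, 12, 27, 31} → COUNT(e.id)=4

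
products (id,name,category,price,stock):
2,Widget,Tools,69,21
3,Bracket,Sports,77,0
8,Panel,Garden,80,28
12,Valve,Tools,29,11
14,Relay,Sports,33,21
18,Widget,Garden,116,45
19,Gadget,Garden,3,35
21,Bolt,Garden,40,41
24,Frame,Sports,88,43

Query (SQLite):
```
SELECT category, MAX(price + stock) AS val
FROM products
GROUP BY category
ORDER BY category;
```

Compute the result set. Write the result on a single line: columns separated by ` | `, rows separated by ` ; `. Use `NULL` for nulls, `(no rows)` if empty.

For each row compute price + stock.
Group by category; take MAX of the expression per group.
  Garden: ids {8, 18, 19, 21} → MAX(price + stock)=161
  Sports: ids {3, 14, 24} → MAX(price + stock)=131
  Tools: ids {2, 12} → MAX(price + stock)=90

Garden | 161 ; Sports | 131 ; Tools | 90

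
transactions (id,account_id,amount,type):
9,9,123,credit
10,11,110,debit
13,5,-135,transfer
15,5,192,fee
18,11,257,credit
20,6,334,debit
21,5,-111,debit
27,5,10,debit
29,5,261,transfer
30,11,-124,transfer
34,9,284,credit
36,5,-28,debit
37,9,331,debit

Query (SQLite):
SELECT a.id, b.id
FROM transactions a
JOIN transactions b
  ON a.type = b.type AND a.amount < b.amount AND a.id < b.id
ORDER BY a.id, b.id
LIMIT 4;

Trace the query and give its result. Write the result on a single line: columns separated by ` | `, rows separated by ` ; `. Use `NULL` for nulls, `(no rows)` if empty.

9 | 18 ; 9 | 34 ; 10 | 20 ; 10 | 37

Pairs (a,b) with same type, a.amount < b.amount, a.id < b.id.
type groups: credit:{9,18,34} debit:{10,20,21,27,36,37} fee:{15} transfer:{13,29,30}
Ordered by (a.id, b.id); first 4.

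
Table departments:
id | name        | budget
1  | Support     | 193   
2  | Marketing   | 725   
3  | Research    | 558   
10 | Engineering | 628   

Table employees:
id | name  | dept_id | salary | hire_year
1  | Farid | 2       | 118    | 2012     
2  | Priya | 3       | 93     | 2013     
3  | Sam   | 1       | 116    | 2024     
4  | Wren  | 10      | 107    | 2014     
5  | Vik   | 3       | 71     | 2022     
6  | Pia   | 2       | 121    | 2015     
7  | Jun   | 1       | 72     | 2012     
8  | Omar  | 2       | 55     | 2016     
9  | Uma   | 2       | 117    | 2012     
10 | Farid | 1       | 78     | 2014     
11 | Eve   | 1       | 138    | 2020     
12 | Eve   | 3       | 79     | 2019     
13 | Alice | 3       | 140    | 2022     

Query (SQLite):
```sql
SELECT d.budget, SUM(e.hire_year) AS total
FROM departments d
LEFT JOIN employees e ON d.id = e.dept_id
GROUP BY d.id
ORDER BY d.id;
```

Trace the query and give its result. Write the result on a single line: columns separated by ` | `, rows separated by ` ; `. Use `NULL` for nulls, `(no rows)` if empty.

LEFT JOIN keeps every departments row; unmatched ones get NULL for employees columns.
Group by departments.id and compute SUM(e.hire_year). SUM over an all-NULL group is NULL.
  1: ids {3, 7, 10, 11} → SUM(e.hire_year)=8070
  2: ids {1, 6, 8, 9} → SUM(e.hire_year)=8055
  3: ids {2, 5, 12, 13} → SUM(e.hire_year)=8076
  10: ids {4} → SUM(e.hire_year)=2014

193 | 8070 ; 725 | 8055 ; 558 | 8076 ; 628 | 2014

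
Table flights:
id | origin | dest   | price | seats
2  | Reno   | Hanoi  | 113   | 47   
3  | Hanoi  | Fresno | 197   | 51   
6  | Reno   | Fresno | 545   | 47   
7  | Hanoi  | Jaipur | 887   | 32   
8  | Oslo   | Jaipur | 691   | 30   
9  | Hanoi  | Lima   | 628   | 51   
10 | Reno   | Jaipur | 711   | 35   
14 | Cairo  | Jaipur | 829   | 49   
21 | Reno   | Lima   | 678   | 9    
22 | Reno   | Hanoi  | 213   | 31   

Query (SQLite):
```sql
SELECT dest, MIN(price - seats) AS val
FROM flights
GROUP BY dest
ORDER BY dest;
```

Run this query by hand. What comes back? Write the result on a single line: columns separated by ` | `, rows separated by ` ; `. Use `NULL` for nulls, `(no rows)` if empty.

Fresno | 146 ; Hanoi | 66 ; Jaipur | 661 ; Lima | 577

For each row compute price - seats.
Group by dest; take MIN of the expression per group.
  Fresno: ids {3, 6} → MIN(price - seats)=146
  Hanoi: ids {2, 22} → MIN(price - seats)=66
  Jaipur: ids {7, 8, 10, 14} → MIN(price - seats)=661
  Lima: ids {9, 21} → MIN(price - seats)=577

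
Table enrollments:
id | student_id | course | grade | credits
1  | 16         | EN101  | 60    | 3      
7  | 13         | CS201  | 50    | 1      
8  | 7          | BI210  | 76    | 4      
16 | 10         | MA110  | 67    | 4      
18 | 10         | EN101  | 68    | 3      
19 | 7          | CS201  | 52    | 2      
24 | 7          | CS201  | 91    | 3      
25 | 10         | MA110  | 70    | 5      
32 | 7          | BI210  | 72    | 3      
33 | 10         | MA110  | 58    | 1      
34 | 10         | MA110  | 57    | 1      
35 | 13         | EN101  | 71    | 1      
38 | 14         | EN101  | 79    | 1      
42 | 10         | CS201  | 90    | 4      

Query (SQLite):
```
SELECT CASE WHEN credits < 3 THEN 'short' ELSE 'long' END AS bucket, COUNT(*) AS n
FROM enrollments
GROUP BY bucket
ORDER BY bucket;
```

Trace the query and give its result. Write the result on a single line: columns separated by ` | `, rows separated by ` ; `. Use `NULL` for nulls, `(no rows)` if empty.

long | 8 ; short | 6

Bucket rows by credits < 3 → 'short' else 'long'; count each bucket.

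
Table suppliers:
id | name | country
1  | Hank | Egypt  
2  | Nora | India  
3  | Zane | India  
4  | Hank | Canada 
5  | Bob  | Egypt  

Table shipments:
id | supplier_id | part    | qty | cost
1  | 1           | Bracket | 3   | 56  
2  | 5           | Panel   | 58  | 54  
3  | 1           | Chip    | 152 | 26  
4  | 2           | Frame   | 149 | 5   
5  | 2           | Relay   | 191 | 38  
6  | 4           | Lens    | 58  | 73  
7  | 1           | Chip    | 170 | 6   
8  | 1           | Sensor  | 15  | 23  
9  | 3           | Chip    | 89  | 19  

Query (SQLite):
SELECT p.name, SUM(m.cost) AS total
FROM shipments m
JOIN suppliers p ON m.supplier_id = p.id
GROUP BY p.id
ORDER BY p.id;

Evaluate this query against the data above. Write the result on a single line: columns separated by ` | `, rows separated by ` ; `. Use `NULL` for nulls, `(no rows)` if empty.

Hank | 111 ; Nora | 43 ; Zane | 19 ; Hank | 73 ; Bob | 54

Join each shipments row to its suppliers via supplier_id.
Group joined rows by suppliers.id; compute SUM(m.cost) per group.
  1: ids {1, 3, 7, 8} → SUM(m.cost)=111
  2: ids {4, 5} → SUM(m.cost)=43
  3: ids {9} → SUM(m.cost)=19
  4: ids {6} → SUM(m.cost)=73
  5: ids {2} → SUM(m.cost)=54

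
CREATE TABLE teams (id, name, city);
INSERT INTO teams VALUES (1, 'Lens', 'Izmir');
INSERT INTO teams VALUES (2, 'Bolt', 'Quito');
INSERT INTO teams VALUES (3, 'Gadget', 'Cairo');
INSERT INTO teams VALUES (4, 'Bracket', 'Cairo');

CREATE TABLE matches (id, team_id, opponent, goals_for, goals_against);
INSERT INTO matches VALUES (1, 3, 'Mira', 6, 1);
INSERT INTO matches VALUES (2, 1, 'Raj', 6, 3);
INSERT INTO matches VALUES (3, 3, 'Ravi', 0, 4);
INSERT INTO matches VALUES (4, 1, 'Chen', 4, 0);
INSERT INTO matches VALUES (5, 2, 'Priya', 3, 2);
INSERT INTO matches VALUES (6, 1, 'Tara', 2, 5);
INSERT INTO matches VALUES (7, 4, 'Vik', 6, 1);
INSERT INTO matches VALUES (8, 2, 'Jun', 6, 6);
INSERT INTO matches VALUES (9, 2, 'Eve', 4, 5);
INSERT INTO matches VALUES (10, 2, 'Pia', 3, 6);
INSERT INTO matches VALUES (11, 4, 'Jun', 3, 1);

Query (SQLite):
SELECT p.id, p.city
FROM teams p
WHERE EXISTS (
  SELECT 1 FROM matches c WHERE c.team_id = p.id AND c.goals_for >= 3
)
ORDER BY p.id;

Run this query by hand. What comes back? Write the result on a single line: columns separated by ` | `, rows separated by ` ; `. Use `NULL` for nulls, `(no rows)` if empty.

For each teams row, check whether any matches with matching team_id has goals_for >= 3.
Keep rows where that is true.

1 | Izmir ; 2 | Quito ; 3 | Cairo ; 4 | Cairo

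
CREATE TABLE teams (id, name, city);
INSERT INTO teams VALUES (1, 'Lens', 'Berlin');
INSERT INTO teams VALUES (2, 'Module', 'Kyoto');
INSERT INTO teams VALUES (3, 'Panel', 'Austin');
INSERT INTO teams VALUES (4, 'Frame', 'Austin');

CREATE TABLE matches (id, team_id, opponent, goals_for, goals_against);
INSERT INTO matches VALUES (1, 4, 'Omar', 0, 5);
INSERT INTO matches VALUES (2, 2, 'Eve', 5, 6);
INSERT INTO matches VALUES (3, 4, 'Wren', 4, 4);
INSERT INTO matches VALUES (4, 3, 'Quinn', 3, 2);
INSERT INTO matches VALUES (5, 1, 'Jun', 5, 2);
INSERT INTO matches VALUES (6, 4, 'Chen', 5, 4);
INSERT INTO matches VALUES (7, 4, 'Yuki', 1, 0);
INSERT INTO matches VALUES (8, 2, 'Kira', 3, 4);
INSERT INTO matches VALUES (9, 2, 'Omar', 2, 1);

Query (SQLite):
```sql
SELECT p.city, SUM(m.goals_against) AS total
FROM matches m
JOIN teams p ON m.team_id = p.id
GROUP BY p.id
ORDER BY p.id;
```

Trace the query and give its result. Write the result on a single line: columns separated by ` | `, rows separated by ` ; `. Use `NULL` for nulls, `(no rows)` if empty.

Join each matches row to its teams via team_id.
Group joined rows by teams.id; compute SUM(m.goals_against) per group.
  1: ids {5} → SUM(m.goals_against)=2
  2: ids {2, 8, 9} → SUM(m.goals_against)=11
  3: ids {4} → SUM(m.goals_against)=2
  4: ids {1, 3, 6, 7} → SUM(m.goals_against)=13

Berlin | 2 ; Kyoto | 11 ; Austin | 2 ; Austin | 13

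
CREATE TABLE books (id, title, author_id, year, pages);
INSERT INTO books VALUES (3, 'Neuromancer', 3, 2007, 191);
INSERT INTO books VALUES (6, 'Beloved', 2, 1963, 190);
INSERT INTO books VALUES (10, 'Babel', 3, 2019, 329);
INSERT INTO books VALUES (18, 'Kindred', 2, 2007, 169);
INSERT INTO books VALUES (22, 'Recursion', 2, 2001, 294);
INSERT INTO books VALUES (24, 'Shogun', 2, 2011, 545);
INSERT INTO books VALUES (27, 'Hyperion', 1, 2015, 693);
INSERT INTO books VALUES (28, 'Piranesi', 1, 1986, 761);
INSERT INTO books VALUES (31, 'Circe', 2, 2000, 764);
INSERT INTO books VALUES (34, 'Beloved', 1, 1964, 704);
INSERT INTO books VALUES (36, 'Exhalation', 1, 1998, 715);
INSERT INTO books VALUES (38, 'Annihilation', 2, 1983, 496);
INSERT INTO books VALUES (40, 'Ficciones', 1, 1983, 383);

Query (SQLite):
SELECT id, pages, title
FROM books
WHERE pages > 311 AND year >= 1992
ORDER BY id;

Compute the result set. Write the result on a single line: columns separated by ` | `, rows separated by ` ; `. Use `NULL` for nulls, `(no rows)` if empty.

10 | 329 | Babel ; 24 | 545 | Shogun ; 27 | 693 | Hyperion ; 31 | 764 | Circe ; 36 | 715 | Exhalation

pages > 311: ids {10, 24, 27, 28, 31, 34, 36, 38, 40}
year >= 1992: ids {3, 10, 18, 22, 24, 27, 31, 36}
Combine with AND.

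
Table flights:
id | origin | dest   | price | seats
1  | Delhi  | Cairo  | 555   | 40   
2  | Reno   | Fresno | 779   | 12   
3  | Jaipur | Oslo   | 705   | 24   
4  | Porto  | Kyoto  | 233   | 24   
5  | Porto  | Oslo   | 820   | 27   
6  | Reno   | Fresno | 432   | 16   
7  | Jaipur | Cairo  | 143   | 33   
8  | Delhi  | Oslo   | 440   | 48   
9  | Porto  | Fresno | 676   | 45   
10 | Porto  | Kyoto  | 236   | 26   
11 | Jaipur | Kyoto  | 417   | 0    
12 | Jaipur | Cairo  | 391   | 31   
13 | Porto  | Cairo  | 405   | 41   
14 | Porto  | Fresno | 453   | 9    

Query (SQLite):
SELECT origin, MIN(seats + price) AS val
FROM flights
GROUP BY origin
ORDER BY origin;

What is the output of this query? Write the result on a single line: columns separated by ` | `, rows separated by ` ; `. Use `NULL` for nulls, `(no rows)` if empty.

Delhi | 488 ; Jaipur | 176 ; Porto | 257 ; Reno | 448

For each row compute seats + price.
Group by origin; take MIN of the expression per group.
  Delhi: ids {1, 8} → MIN(seats + price)=488
  Jaipur: ids {3, 7, 11, 12} → MIN(seats + price)=176
  Porto: ids {4, 5, 9, 10, 13, 14} → MIN(seats + price)=257
  Reno: ids {2, 6} → MIN(seats + price)=448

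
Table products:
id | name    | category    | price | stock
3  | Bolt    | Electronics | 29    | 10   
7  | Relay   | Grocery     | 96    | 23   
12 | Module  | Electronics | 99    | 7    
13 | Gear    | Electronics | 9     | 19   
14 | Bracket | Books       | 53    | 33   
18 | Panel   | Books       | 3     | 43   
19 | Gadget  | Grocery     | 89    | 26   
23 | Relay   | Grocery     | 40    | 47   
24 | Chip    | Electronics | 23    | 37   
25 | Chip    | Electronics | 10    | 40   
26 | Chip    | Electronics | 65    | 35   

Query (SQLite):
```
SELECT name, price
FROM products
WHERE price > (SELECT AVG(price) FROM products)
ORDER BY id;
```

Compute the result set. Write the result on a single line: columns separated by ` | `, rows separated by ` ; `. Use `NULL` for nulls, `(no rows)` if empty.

Relay | 96 ; Module | 99 ; Bracket | 53 ; Gadget | 89 ; Chip | 65

Scalar subquery: AVG(price) over all products rows = 46.909091 (≈; comparison uses full precision).
Keep rows where price > that value.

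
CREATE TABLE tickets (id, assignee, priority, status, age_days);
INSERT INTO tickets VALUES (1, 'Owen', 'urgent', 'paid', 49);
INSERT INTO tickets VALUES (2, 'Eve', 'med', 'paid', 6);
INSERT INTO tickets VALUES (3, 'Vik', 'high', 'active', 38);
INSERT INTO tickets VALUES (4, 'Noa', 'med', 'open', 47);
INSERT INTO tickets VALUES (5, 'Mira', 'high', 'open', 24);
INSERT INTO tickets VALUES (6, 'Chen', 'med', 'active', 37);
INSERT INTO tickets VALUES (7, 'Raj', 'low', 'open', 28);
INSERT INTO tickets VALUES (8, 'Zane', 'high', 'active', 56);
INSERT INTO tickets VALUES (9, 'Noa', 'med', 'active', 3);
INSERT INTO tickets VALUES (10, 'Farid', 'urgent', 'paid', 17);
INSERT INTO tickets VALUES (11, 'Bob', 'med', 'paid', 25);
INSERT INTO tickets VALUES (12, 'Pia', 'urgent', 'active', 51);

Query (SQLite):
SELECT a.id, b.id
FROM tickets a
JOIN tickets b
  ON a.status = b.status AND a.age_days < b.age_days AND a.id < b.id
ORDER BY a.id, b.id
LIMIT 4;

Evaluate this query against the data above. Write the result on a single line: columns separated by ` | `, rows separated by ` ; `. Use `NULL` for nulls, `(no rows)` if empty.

2 | 10 ; 2 | 11 ; 3 | 8 ; 3 | 12

Pairs (a,b) with same status, a.age_days < b.age_days, a.id < b.id.
status groups: active:{3,6,8,9,12} open:{4,5,7} paid:{1,2,10,11}
Ordered by (a.id, b.id); first 4.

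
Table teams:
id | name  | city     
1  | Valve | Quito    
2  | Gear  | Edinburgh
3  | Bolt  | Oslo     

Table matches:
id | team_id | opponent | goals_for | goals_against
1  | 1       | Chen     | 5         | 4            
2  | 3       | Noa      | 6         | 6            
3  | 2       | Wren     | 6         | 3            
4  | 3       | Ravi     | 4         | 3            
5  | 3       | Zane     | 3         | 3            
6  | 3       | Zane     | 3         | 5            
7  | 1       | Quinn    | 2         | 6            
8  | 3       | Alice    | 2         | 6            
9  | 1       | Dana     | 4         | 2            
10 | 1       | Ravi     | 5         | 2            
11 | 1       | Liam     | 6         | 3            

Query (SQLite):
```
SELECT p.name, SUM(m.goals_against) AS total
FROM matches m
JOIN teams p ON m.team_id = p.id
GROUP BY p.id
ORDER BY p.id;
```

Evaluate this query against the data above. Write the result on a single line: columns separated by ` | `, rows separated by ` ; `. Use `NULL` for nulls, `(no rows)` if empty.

Join each matches row to its teams via team_id.
Group joined rows by teams.id; compute SUM(m.goals_against) per group.
  1: ids {1, 7, 9, 10, 11} → SUM(m.goals_against)=17
  2: ids {3} → SUM(m.goals_against)=3
  3: ids {2, 4, 5, 6, 8} → SUM(m.goals_against)=23

Valve | 17 ; Gear | 3 ; Bolt | 23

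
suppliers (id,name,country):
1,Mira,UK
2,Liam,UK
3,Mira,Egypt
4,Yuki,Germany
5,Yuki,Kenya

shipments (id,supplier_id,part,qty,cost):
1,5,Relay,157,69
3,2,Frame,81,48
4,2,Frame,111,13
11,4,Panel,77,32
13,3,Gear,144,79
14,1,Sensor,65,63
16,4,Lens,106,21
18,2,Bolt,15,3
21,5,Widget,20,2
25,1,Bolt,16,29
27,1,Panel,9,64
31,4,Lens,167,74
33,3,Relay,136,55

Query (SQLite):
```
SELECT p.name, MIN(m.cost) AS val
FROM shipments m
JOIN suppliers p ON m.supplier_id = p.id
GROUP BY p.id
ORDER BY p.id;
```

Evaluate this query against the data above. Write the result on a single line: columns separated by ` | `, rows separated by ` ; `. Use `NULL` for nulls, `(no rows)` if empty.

Join each shipments row to its suppliers via supplier_id.
Group joined rows by suppliers.id; compute MIN(m.cost) per group.
  1: ids {14, 25, 27} → MIN(m.cost)=29
  2: ids {3, 4, 18} → MIN(m.cost)=3
  3: ids {13, 33} → MIN(m.cost)=55
  4: ids {11, 16, 31} → MIN(m.cost)=21
  5: ids {1, 21} → MIN(m.cost)=2

Mira | 29 ; Liam | 3 ; Mira | 55 ; Yuki | 21 ; Yuki | 2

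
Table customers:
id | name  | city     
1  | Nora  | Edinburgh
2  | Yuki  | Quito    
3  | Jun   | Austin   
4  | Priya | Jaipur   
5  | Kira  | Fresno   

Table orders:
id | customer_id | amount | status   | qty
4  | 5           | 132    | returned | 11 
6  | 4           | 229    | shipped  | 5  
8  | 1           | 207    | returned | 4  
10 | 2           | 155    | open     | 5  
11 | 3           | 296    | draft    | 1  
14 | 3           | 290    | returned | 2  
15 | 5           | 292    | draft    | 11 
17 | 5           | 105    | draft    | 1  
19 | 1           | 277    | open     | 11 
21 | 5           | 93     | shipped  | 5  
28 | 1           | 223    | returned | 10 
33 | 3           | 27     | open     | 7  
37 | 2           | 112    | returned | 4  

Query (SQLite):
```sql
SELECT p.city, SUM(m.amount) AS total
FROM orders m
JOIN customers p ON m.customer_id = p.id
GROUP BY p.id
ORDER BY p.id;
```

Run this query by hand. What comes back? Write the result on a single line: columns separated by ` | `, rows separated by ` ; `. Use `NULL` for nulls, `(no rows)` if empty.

Join each orders row to its customers via customer_id.
Group joined rows by customers.id; compute SUM(m.amount) per group.
  1: ids {8, 19, 28} → SUM(m.amount)=707
  2: ids {10, 37} → SUM(m.amount)=267
  3: ids {11, 14, 33} → SUM(m.amount)=613
  4: ids {6} → SUM(m.amount)=229
  5: ids {4, 15, 17, 21} → SUM(m.amount)=622

Edinburgh | 707 ; Quito | 267 ; Austin | 613 ; Jaipur | 229 ; Fresno | 622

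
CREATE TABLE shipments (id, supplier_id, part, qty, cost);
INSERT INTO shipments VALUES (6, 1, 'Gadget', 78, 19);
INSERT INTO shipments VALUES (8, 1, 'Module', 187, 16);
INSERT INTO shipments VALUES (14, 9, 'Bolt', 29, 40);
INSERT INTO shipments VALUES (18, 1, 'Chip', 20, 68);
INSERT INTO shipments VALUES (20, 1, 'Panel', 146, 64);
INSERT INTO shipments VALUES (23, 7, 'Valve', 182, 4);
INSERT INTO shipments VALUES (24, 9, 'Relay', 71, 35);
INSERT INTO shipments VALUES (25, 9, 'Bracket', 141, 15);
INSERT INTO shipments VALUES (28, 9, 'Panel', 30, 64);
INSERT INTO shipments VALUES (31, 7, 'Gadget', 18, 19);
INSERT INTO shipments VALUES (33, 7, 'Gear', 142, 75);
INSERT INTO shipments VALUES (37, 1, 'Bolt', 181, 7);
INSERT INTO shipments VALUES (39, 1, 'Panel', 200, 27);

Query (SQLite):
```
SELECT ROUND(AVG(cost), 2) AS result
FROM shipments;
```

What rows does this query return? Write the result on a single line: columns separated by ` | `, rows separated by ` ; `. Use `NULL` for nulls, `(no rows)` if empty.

34.85

All cost values: [19, 16, 40, 68, 64, 4, 35, 15, 64, 19, 75, 7, 27].
AVG = 453 / 13 (rounded to 2 dp).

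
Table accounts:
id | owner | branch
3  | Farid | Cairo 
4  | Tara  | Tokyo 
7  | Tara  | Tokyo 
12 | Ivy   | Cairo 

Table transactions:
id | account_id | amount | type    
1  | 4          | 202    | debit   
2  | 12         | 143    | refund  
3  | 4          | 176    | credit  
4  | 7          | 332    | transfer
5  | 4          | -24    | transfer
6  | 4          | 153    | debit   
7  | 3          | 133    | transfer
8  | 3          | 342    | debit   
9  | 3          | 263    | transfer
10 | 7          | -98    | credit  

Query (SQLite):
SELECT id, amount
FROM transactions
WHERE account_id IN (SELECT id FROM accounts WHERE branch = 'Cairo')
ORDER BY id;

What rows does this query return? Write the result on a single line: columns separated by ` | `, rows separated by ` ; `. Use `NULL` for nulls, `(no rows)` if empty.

Inner query: accounts.id where branch = 'Cairo'.
Outer: keep transactions rows whose account_id is in that set.
Inner query → {3, 12}

2 | 143 ; 7 | 133 ; 8 | 342 ; 9 | 263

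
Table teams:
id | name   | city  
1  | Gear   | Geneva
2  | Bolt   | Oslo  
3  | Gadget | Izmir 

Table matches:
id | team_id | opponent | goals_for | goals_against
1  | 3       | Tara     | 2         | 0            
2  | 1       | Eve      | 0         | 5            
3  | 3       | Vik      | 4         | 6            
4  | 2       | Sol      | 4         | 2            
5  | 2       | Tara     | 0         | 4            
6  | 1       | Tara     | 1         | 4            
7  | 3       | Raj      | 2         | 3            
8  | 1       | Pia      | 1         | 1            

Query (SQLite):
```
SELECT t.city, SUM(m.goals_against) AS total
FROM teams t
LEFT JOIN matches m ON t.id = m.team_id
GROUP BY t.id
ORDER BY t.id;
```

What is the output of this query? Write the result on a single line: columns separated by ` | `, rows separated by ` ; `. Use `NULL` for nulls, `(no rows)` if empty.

LEFT JOIN keeps every teams row; unmatched ones get NULL for matches columns.
Group by teams.id and compute SUM(m.goals_against). SUM over an all-NULL group is NULL.
  1: ids {2, 6, 8} → SUM(m.goals_against)=10
  2: ids {4, 5} → SUM(m.goals_against)=6
  3: ids {1, 3, 7} → SUM(m.goals_against)=9

Geneva | 10 ; Oslo | 6 ; Izmir | 9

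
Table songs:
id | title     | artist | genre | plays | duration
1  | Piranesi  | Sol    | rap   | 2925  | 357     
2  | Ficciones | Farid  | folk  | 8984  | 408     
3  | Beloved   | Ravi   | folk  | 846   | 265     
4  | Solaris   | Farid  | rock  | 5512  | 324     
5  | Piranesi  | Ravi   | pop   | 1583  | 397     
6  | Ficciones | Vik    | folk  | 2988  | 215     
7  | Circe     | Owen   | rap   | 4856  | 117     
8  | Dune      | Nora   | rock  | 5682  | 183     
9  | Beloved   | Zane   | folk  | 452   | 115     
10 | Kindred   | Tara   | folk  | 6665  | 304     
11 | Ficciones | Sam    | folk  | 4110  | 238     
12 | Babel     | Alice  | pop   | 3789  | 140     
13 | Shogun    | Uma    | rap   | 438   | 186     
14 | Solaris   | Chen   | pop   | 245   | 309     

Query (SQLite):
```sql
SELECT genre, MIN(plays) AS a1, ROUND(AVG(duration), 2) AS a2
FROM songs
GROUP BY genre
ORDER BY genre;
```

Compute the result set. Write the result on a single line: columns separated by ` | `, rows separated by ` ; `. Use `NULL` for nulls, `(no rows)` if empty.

folk | 452 | 257.5 ; pop | 245 | 282 ; rap | 438 | 220 ; rock | 5512 | 253.5

Group songs by genre.
Per group compute: MIN(plays), ROUND(AVG(duration), 2).
  folk: ids {2, 3, 6, 9, 10, 11} → MIN(plays)=452, ROUND(AVG(duration), 2)=257.5
  pop: ids {5, 12, 14} → MIN(plays)=245, ROUND(AVG(duration), 2)=282
  rap: ids {1, 7, 13} → MIN(plays)=438, ROUND(AVG(duration), 2)=220
  rock: ids {4, 8} → MIN(plays)=5512, ROUND(AVG(duration), 2)=253.5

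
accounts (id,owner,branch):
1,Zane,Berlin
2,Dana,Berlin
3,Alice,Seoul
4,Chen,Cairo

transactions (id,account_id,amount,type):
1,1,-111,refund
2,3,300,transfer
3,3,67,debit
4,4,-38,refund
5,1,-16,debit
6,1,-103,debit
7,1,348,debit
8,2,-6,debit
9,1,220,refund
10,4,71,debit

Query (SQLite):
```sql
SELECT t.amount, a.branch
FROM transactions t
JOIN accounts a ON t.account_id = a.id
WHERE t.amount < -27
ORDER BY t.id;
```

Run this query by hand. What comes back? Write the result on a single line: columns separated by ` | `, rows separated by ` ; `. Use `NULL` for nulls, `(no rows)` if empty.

Each transactions row matches the accounts row where account_id = accounts.id.
Then keep rows with t.amount < -27.

-111 | Berlin ; -38 | Cairo ; -103 | Berlin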